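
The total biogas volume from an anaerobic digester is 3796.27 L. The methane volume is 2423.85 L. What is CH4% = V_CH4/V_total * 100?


CH4% = V_CH4 / V_total * 100
= 2423.85 / 3796.27 * 100
= 63.8482%

63.8482%


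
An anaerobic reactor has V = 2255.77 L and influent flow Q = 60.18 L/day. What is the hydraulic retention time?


HRT = V / Q
= 2255.77 / 60.18
= 37.4837 days

37.4837 days


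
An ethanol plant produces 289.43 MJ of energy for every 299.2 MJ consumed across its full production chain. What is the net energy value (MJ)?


NEV = E_out - E_in
= 289.43 - 299.2
= -9.7700 MJ

-9.7700 MJ


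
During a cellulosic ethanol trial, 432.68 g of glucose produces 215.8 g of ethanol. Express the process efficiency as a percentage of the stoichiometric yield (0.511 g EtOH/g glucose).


Fermentation efficiency = (actual / (0.511 * glucose)) * 100
= (215.8 / (0.511 * 432.68)) * 100
= 97.6031%

97.6031%


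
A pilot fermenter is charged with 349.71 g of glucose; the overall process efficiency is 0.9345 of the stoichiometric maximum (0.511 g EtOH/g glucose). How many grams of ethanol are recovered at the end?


Actual ethanol: m = 0.511 * 349.71 * 0.9345
m = 166.9968 g

166.9968 g


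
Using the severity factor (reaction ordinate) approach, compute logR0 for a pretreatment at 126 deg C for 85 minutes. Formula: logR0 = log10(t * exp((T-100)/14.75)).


logR0 = log10(t * exp((T - 100) / 14.75))
= log10(85 * exp((126 - 100) / 14.75))
= 2.6950

2.6950


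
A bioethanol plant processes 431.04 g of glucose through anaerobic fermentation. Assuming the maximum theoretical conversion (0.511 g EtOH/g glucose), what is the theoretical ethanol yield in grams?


Theoretical ethanol yield: m_EtOH = 0.511 * m_glucose
m_EtOH = 0.511 * 431.04 = 220.2614 g

220.2614 g


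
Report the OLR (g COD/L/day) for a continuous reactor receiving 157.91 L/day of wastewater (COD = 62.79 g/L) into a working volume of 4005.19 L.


OLR = Q * S / V
= 157.91 * 62.79 / 4005.19
= 2.4756 g/L/day

2.4756 g/L/day


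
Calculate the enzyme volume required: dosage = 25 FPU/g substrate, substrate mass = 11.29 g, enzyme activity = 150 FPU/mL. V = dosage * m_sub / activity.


V = dosage * m_sub / activity
V = 25 * 11.29 / 150
V = 1.8817 mL

1.8817 mL


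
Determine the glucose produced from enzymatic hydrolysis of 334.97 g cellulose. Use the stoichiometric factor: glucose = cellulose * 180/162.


glucose = cellulose * 180/162
= 334.97 * 180/162
= 372.1889 g

372.1889 g


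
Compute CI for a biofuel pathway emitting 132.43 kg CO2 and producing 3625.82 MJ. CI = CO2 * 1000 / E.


CI = CO2 * 1000 / E
= 132.43 * 1000 / 3625.82
= 36.5242 g CO2/MJ

36.5242 g CO2/MJ


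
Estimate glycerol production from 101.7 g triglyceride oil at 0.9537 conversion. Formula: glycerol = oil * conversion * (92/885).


glycerol = oil * conv * (92/885)
= 101.7 * 0.9537 * 92 / 885
= 10.0827 g

10.0827 g


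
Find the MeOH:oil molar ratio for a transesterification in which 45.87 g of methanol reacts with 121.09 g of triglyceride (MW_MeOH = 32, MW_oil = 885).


Molar ratio = n_MeOH / n_oil = (MeOH/32) / (oil/885) = (MeOH * 885) / (32 * oil)
= (45.87 * 885) / (32 * 121.09)
= 10.4764

10.4764


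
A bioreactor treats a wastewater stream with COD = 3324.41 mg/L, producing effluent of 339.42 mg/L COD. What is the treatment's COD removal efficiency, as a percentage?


eta = (COD_in - COD_out) / COD_in * 100
= (3324.41 - 339.42) / 3324.41 * 100
= 89.7901%

89.7901%


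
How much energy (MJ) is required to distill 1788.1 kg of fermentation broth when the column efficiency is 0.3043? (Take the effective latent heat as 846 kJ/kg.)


E = m * 846 / (eta * 1000)
= 1788.1 * 846 / (0.3043 * 1000)
= 4971.1883 MJ

4971.1883 MJ


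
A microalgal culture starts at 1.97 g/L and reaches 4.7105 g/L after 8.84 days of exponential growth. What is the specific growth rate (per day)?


mu = ln(X2/X1) / dt
= ln(4.7105/1.97) / 8.84
= 0.0986 per day

0.0986 per day


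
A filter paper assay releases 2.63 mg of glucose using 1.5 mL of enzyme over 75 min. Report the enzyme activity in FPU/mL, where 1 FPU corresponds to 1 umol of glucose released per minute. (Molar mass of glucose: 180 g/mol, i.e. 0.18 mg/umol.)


Activity = glucose_mg / (0.18 mg/umol * V_mL * t_min)
= 2.63 / (0.18 * 1.5 * 75)
= 0.1299 FPU/mL

0.1299 FPU/mL


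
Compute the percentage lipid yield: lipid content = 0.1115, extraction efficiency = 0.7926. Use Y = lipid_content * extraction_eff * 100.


Y = lipid_content * extraction_eff * 100
= 0.1115 * 0.7926 * 100
= 8.8375%

8.8375%


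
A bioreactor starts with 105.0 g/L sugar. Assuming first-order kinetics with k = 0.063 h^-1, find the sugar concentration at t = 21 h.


S = S0 * exp(-k * t)
S = 105.0 * exp(-0.063 * 21)
S = 27.9652 g/L

27.9652 g/L


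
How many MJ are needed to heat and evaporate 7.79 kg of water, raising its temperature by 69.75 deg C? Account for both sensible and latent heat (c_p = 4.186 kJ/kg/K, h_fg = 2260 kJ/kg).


E = m_water * (4.186 * dT + 2260) / 1000
= 7.79 * (4.186 * 69.75 + 2260) / 1000
= 19.8799 MJ

19.8799 MJ


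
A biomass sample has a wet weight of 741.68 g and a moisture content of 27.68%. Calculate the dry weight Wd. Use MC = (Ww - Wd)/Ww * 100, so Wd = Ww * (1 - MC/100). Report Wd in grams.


Wd = Ww * (1 - MC/100)
= 741.68 * (1 - 27.68/100)
= 536.3830 g

536.3830 g


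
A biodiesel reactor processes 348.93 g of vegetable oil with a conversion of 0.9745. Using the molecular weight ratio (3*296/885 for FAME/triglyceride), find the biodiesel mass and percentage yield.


m_FAME = oil * conv * (3 * 296 / 885) = oil * conv * (888/885)
= 348.93 * 0.9745 * 888 / 885
= 341.1849 g
Y = m_FAME / oil * 100 = conv * (888/885) * 100
= 0.9745 * 888 / 885 * 100
= 97.78%

341.1849 g FAME; Y = 97.78%


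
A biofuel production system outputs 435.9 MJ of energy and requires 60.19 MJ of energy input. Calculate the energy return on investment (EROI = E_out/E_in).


EROI = E_out / E_in
= 435.9 / 60.19
= 7.2421

7.2421


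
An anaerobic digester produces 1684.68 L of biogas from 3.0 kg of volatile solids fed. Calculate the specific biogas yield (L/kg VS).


Y = V / VS
= 1684.68 / 3.0
= 561.5600 L/kg VS

561.5600 L/kg VS


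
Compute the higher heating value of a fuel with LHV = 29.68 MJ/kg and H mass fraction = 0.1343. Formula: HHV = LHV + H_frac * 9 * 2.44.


HHV = LHV + H_frac * 9 * 2.44
= 29.68 + 0.1343 * 9 * 2.44
= 32.6292 MJ/kg

32.6292 MJ/kg


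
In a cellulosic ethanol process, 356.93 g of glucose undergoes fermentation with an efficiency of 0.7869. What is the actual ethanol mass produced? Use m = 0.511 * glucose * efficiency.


Actual ethanol: m = 0.511 * 356.93 * 0.7869
m = 143.5237 g

143.5237 g


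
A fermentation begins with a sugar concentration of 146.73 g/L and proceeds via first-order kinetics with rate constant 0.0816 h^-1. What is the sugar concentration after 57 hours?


S = S0 * exp(-k * t)
S = 146.73 * exp(-0.0816 * 57)
S = 1.4013 g/L

1.4013 g/L


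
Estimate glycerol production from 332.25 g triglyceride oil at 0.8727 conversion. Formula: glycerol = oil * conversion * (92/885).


glycerol = oil * conv * (92/885)
= 332.25 * 0.8727 * 92 / 885
= 30.1422 g

30.1422 g


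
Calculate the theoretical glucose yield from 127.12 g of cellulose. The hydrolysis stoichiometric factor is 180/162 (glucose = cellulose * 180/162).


glucose = cellulose * 180/162
= 127.12 * 180/162
= 141.2444 g

141.2444 g


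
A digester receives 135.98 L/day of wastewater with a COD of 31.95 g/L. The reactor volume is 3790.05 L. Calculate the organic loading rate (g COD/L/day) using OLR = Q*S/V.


OLR = Q * S / V
= 135.98 * 31.95 / 3790.05
= 1.1463 g/L/day

1.1463 g/L/day


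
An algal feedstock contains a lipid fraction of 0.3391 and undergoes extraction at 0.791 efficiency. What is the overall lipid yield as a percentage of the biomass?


Y = lipid_content * extraction_eff * 100
= 0.3391 * 0.791 * 100
= 26.8228%

26.8228%


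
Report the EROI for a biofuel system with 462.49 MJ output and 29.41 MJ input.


EROI = E_out / E_in
= 462.49 / 29.41
= 15.7256

15.7256


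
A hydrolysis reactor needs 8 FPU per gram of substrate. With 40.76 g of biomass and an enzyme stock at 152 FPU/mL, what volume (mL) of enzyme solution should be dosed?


V = dosage * m_sub / activity
V = 8 * 40.76 / 152
V = 2.1453 mL

2.1453 mL


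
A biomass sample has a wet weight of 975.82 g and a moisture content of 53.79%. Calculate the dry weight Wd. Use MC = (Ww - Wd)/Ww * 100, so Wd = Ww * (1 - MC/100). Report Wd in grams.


Wd = Ww * (1 - MC/100)
= 975.82 * (1 - 53.79/100)
= 450.9264 g

450.9264 g


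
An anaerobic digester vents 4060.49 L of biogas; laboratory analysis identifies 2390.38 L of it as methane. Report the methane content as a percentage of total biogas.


CH4% = V_CH4 / V_total * 100
= 2390.38 / 4060.49 * 100
= 58.8692%

58.8692%


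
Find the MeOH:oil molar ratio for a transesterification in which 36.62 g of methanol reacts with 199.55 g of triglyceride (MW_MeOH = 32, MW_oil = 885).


Molar ratio = n_MeOH / n_oil = (MeOH/32) / (oil/885) = (MeOH * 885) / (32 * oil)
= (36.62 * 885) / (32 * 199.55)
= 5.0753

5.0753


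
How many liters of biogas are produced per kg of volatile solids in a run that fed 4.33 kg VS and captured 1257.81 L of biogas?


Y = V / VS
= 1257.81 / 4.33
= 290.4873 L/kg VS

290.4873 L/kg VS


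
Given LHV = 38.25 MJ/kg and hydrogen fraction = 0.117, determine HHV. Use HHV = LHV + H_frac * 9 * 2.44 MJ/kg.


HHV = LHV + H_frac * 9 * 2.44
= 38.25 + 0.117 * 9 * 2.44
= 40.8193 MJ/kg

40.8193 MJ/kg


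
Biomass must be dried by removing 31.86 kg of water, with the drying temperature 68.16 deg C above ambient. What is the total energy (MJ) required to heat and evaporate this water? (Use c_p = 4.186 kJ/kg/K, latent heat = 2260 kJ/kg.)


E = m_water * (4.186 * dT + 2260) / 1000
= 31.86 * (4.186 * 68.16 + 2260) / 1000
= 81.0938 MJ

81.0938 MJ


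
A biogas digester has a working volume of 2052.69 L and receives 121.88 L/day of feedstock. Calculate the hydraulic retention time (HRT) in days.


HRT = V / Q
= 2052.69 / 121.88
= 16.8419 days

16.8419 days


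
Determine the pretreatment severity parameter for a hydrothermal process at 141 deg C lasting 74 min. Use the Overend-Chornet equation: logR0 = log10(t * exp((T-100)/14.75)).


logR0 = log10(t * exp((T - 100) / 14.75))
= log10(74 * exp((141 - 100) / 14.75))
= 3.0764

3.0764


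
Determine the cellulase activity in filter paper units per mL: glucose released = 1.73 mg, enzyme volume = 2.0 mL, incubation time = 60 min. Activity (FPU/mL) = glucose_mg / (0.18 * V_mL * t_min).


Activity = glucose_mg / (0.18 mg/umol * V_mL * t_min)
= 1.73 / (0.18 * 2.0 * 60)
= 0.0801 FPU/mL

0.0801 FPU/mL


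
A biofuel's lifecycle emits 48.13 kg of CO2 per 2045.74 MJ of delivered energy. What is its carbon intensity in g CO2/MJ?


CI = CO2 * 1000 / E
= 48.13 * 1000 / 2045.74
= 23.5269 g CO2/MJ

23.5269 g CO2/MJ


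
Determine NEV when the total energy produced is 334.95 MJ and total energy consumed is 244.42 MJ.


NEV = E_out - E_in
= 334.95 - 244.42
= 90.5300 MJ

90.5300 MJ


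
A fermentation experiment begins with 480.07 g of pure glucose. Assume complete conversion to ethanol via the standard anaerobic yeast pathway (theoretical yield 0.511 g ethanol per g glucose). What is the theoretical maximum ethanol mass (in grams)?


Theoretical ethanol yield: m_EtOH = 0.511 * m_glucose
m_EtOH = 0.511 * 480.07 = 245.3158 g

245.3158 g


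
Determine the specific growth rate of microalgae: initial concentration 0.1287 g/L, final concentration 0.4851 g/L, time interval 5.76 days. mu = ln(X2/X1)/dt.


mu = ln(X2/X1) / dt
= ln(0.4851/0.1287) / 5.76
= 0.2304 per day

0.2304 per day


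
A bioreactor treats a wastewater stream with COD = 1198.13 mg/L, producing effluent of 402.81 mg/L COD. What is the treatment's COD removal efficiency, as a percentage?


eta = (COD_in - COD_out) / COD_in * 100
= (1198.13 - 402.81) / 1198.13 * 100
= 66.3801%

66.3801%


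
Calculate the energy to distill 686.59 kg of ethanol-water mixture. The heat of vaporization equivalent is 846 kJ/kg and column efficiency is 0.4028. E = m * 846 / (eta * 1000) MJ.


E = m * 846 / (eta * 1000)
= 686.59 * 846 / (0.4028 * 1000)
= 1442.0435 MJ

1442.0435 MJ


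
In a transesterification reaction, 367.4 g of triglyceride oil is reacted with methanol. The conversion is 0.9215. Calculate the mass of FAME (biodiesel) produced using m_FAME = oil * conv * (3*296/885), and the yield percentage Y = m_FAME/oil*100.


m_FAME = oil * conv * (3 * 296 / 885) = oil * conv * (888/885)
= 367.4 * 0.9215 * 888 / 885
= 339.7068 g
Y = m_FAME / oil * 100 = conv * (888/885) * 100
= 0.9215 * 888 / 885 * 100
= 92.46%

339.7068 g FAME; Y = 92.46%


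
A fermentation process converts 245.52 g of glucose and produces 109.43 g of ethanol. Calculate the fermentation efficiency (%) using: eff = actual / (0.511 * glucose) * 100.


Fermentation efficiency = (actual / (0.511 * glucose)) * 100
= (109.43 / (0.511 * 245.52)) * 100
= 87.2225%

87.2225%


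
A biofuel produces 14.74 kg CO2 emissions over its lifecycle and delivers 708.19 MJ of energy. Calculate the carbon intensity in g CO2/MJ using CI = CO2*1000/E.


CI = CO2 * 1000 / E
= 14.74 * 1000 / 708.19
= 20.8136 g CO2/MJ

20.8136 g CO2/MJ


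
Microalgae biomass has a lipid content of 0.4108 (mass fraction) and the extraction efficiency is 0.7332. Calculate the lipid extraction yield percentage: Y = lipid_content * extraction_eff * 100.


Y = lipid_content * extraction_eff * 100
= 0.4108 * 0.7332 * 100
= 30.1199%

30.1199%


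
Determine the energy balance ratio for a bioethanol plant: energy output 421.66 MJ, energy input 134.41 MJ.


EROI = E_out / E_in
= 421.66 / 134.41
= 3.1371

3.1371


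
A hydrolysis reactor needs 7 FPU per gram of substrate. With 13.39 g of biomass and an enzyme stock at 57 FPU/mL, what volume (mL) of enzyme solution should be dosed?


V = dosage * m_sub / activity
V = 7 * 13.39 / 57
V = 1.6444 mL

1.6444 mL


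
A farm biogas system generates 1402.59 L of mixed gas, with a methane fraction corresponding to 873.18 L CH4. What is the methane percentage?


CH4% = V_CH4 / V_total * 100
= 873.18 / 1402.59 * 100
= 62.2548%

62.2548%


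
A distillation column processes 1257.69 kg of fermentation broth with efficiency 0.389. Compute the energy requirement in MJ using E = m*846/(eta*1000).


E = m * 846 / (eta * 1000)
= 1257.69 * 846 / (0.389 * 1000)
= 2735.2333 MJ

2735.2333 MJ


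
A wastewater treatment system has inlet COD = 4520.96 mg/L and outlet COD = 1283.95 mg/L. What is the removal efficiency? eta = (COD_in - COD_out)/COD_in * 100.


eta = (COD_in - COD_out) / COD_in * 100
= (4520.96 - 1283.95) / 4520.96 * 100
= 71.6001%

71.6001%


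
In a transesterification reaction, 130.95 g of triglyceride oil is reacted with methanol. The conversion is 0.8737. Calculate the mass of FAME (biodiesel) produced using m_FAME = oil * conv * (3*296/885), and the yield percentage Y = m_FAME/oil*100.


m_FAME = oil * conv * (3 * 296 / 885) = oil * conv * (888/885)
= 130.95 * 0.8737 * 888 / 885
= 114.7988 g
Y = m_FAME / oil * 100 = conv * (888/885) * 100
= 0.8737 * 888 / 885 * 100
= 87.67%

114.7988 g FAME; Y = 87.67%


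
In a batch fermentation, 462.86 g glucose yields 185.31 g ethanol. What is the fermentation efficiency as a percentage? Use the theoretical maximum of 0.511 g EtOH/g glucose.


Fermentation efficiency = (actual / (0.511 * glucose)) * 100
= (185.31 / (0.511 * 462.86)) * 100
= 78.3481%

78.3481%


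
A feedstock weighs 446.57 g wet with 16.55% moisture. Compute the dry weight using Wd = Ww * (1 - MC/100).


Wd = Ww * (1 - MC/100)
= 446.57 * (1 - 16.55/100)
= 372.6627 g

372.6627 g


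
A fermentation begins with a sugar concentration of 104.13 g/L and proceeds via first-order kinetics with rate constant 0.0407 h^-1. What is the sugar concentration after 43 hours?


S = S0 * exp(-k * t)
S = 104.13 * exp(-0.0407 * 43)
S = 18.0933 g/L

18.0933 g/L


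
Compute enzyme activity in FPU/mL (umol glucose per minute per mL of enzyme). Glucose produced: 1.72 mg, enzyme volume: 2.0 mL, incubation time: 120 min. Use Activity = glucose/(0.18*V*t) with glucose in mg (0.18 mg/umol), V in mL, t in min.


Activity = glucose_mg / (0.18 mg/umol * V_mL * t_min)
= 1.72 / (0.18 * 2.0 * 120)
= 0.0398 FPU/mL

0.0398 FPU/mL


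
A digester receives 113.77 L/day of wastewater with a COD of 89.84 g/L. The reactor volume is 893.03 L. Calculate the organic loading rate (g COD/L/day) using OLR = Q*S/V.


OLR = Q * S / V
= 113.77 * 89.84 / 893.03
= 11.4454 g/L/day

11.4454 g/L/day


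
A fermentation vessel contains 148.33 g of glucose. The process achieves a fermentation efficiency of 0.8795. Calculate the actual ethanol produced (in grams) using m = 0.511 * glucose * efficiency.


Actual ethanol: m = 0.511 * 148.33 * 0.8795
m = 66.6631 g

66.6631 g


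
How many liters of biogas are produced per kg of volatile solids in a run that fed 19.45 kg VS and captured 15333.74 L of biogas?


Y = V / VS
= 15333.74 / 19.45
= 788.3671 L/kg VS

788.3671 L/kg VS


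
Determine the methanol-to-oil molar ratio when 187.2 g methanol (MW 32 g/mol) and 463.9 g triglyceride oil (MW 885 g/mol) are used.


Molar ratio = n_MeOH / n_oil = (MeOH/32) / (oil/885) = (MeOH * 885) / (32 * oil)
= (187.2 * 885) / (32 * 463.9)
= 11.1603

11.1603


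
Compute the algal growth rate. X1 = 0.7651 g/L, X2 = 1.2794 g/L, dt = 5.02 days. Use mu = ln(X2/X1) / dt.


mu = ln(X2/X1) / dt
= ln(1.2794/0.7651) / 5.02
= 0.1024 per day

0.1024 per day


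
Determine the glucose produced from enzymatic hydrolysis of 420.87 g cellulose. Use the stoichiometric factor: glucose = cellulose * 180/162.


glucose = cellulose * 180/162
= 420.87 * 180/162
= 467.6333 g

467.6333 g


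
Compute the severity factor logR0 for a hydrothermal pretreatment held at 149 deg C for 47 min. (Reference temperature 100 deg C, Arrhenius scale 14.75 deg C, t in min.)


logR0 = log10(t * exp((T - 100) / 14.75))
= log10(47 * exp((149 - 100) / 14.75))
= 3.1148

3.1148


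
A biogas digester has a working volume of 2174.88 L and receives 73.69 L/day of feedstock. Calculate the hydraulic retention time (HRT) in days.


HRT = V / Q
= 2174.88 / 73.69
= 29.5139 days

29.5139 days


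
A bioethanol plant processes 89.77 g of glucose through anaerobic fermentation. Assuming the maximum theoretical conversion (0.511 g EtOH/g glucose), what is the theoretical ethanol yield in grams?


Theoretical ethanol yield: m_EtOH = 0.511 * m_glucose
m_EtOH = 0.511 * 89.77 = 45.8725 g

45.8725 g


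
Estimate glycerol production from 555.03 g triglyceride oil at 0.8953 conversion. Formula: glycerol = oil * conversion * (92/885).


glycerol = oil * conv * (92/885)
= 555.03 * 0.8953 * 92 / 885
= 51.6570 g

51.6570 g


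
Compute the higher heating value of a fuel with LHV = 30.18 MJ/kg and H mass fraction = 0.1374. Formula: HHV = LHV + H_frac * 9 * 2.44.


HHV = LHV + H_frac * 9 * 2.44
= 30.18 + 0.1374 * 9 * 2.44
= 33.1973 MJ/kg

33.1973 MJ/kg


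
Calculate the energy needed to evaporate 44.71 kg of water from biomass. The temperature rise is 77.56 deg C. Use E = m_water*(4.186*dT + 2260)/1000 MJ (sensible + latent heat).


E = m_water * (4.186 * dT + 2260) / 1000
= 44.71 * (4.186 * 77.56 + 2260) / 1000
= 115.5604 MJ

115.5604 MJ


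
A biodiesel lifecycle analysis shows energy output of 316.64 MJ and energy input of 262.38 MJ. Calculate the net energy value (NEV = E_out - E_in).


NEV = E_out - E_in
= 316.64 - 262.38
= 54.2600 MJ

54.2600 MJ


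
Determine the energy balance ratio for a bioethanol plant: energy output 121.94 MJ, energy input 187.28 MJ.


EROI = E_out / E_in
= 121.94 / 187.28
= 0.6511

0.6511


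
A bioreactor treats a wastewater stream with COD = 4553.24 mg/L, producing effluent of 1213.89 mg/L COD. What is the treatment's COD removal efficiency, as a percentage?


eta = (COD_in - COD_out) / COD_in * 100
= (4553.24 - 1213.89) / 4553.24 * 100
= 73.3401%

73.3401%


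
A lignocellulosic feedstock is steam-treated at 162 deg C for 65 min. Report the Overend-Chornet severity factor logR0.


logR0 = log10(t * exp((T - 100) / 14.75))
= log10(65 * exp((162 - 100) / 14.75))
= 3.6384

3.6384


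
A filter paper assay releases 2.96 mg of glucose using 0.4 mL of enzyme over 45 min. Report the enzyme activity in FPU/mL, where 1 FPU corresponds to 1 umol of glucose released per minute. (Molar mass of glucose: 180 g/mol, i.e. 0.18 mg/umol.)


Activity = glucose_mg / (0.18 mg/umol * V_mL * t_min)
= 2.96 / (0.18 * 0.4 * 45)
= 0.9136 FPU/mL

0.9136 FPU/mL


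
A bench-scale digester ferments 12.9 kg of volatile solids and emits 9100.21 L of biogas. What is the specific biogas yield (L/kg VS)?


Y = V / VS
= 9100.21 / 12.9
= 705.4426 L/kg VS

705.4426 L/kg VS


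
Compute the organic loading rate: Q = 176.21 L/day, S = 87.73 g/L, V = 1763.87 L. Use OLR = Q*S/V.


OLR = Q * S / V
= 176.21 * 87.73 / 1763.87
= 8.7642 g/L/day

8.7642 g/L/day


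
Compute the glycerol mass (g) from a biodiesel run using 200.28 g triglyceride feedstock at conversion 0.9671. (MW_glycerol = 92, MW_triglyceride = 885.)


glycerol = oil * conv * (92/885)
= 200.28 * 0.9671 * 92 / 885
= 20.1351 g

20.1351 g


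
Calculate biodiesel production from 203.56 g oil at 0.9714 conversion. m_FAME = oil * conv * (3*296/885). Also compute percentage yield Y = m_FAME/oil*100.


m_FAME = oil * conv * (3 * 296 / 885) = oil * conv * (888/885)
= 203.56 * 0.9714 * 888 / 885
= 198.4085 g
Y = m_FAME / oil * 100 = conv * (888/885) * 100
= 0.9714 * 888 / 885 * 100
= 97.47%

198.4085 g FAME; Y = 97.47%


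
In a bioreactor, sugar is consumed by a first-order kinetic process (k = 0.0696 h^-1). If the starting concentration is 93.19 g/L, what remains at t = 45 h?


S = S0 * exp(-k * t)
S = 93.19 * exp(-0.0696 * 45)
S = 4.0659 g/L

4.0659 g/L


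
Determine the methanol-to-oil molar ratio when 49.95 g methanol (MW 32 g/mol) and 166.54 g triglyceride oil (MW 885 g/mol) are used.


Molar ratio = n_MeOH / n_oil = (MeOH/32) / (oil/885) = (MeOH * 885) / (32 * oil)
= (49.95 * 885) / (32 * 166.54)
= 8.2949

8.2949


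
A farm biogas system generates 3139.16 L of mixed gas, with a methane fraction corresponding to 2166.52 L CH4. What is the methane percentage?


CH4% = V_CH4 / V_total * 100
= 2166.52 / 3139.16 * 100
= 69.0159%

69.0159%


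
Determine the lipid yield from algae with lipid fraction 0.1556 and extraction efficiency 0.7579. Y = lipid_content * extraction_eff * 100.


Y = lipid_content * extraction_eff * 100
= 0.1556 * 0.7579 * 100
= 11.7929%

11.7929%


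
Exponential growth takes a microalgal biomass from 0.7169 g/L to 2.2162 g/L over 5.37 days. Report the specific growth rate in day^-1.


mu = ln(X2/X1) / dt
= ln(2.2162/0.7169) / 5.37
= 0.2102 per day

0.2102 per day


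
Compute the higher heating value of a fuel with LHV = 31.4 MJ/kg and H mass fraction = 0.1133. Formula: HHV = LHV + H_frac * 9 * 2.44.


HHV = LHV + H_frac * 9 * 2.44
= 31.4 + 0.1133 * 9 * 2.44
= 33.8881 MJ/kg

33.8881 MJ/kg


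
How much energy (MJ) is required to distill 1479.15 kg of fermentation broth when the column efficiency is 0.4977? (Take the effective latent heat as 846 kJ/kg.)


E = m * 846 / (eta * 1000)
= 1479.15 * 846 / (0.4977 * 1000)
= 2514.2875 MJ

2514.2875 MJ


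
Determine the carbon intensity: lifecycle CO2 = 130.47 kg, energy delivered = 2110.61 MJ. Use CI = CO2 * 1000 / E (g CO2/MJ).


CI = CO2 * 1000 / E
= 130.47 * 1000 / 2110.61
= 61.8163 g CO2/MJ

61.8163 g CO2/MJ


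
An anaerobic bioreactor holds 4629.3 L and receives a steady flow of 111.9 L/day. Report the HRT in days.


HRT = V / Q
= 4629.3 / 111.9
= 41.3700 days

41.3700 days


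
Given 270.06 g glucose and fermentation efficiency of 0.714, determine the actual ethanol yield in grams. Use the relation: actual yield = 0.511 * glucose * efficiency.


Actual ethanol: m = 0.511 * 270.06 * 0.714
m = 98.5325 g

98.5325 g


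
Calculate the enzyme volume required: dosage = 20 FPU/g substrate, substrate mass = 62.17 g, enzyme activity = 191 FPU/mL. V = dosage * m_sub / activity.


V = dosage * m_sub / activity
V = 20 * 62.17 / 191
V = 6.5099 mL

6.5099 mL


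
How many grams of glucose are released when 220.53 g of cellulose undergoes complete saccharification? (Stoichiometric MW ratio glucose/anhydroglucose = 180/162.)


glucose = cellulose * 180/162
= 220.53 * 180/162
= 245.0333 g

245.0333 g


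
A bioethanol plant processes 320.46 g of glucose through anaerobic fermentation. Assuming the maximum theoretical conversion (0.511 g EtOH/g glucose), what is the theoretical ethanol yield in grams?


Theoretical ethanol yield: m_EtOH = 0.511 * m_glucose
m_EtOH = 0.511 * 320.46 = 163.7551 g

163.7551 g


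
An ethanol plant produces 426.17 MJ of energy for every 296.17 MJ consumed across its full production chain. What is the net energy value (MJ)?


NEV = E_out - E_in
= 426.17 - 296.17
= 130.0000 MJ

130.0000 MJ


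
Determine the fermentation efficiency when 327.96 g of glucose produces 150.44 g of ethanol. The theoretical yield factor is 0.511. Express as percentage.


Fermentation efficiency = (actual / (0.511 * glucose)) * 100
= (150.44 / (0.511 * 327.96)) * 100
= 89.7680%

89.7680%


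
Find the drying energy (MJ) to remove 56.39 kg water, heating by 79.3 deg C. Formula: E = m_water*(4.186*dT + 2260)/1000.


E = m_water * (4.186 * dT + 2260) / 1000
= 56.39 * (4.186 * 79.3 + 2260) / 1000
= 146.1600 MJ

146.1600 MJ


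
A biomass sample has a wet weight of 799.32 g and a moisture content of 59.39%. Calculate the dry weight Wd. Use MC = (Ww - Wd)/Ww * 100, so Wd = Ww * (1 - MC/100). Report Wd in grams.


Wd = Ww * (1 - MC/100)
= 799.32 * (1 - 59.39/100)
= 324.6039 g

324.6039 g


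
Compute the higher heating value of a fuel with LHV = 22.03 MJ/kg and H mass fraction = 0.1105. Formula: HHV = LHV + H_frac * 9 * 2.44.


HHV = LHV + H_frac * 9 * 2.44
= 22.03 + 0.1105 * 9 * 2.44
= 24.4566 MJ/kg

24.4566 MJ/kg


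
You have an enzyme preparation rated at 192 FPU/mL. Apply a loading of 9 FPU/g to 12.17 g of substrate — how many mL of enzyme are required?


V = dosage * m_sub / activity
V = 9 * 12.17 / 192
V = 0.5705 mL

0.5705 mL


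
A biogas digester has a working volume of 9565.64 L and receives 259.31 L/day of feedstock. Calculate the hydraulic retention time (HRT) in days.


HRT = V / Q
= 9565.64 / 259.31
= 36.8888 days

36.8888 days


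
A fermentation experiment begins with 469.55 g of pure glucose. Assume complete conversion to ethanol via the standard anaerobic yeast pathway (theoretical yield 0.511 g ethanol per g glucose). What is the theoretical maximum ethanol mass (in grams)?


Theoretical ethanol yield: m_EtOH = 0.511 * m_glucose
m_EtOH = 0.511 * 469.55 = 239.9401 g

239.9401 g


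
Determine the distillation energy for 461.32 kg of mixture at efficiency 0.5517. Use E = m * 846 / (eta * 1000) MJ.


E = m * 846 / (eta * 1000)
= 461.32 * 846 / (0.5517 * 1000)
= 707.4075 MJ

707.4075 MJ


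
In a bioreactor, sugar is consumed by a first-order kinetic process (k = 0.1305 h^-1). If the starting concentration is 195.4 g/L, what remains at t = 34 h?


S = S0 * exp(-k * t)
S = 195.4 * exp(-0.1305 * 34)
S = 2.3119 g/L

2.3119 g/L


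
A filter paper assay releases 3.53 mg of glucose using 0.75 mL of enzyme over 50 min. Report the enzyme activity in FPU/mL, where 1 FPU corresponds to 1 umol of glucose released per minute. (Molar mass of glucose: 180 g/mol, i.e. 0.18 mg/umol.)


Activity = glucose_mg / (0.18 mg/umol * V_mL * t_min)
= 3.53 / (0.18 * 0.75 * 50)
= 0.5230 FPU/mL

0.5230 FPU/mL


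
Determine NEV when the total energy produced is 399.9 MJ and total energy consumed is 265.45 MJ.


NEV = E_out - E_in
= 399.9 - 265.45
= 134.4500 MJ

134.4500 MJ


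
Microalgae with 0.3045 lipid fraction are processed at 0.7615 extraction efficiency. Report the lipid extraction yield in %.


Y = lipid_content * extraction_eff * 100
= 0.3045 * 0.7615 * 100
= 23.1877%

23.1877%


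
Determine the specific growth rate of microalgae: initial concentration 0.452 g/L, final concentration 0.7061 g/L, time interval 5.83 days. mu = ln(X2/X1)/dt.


mu = ln(X2/X1) / dt
= ln(0.7061/0.452) / 5.83
= 0.0765 per day

0.0765 per day


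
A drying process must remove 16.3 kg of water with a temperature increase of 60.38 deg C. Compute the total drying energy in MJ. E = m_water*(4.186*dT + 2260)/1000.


E = m_water * (4.186 * dT + 2260) / 1000
= 16.3 * (4.186 * 60.38 + 2260) / 1000
= 40.9578 MJ

40.9578 MJ


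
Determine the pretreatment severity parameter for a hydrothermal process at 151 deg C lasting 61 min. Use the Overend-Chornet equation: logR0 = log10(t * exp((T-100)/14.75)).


logR0 = log10(t * exp((T - 100) / 14.75))
= log10(61 * exp((151 - 100) / 14.75))
= 3.2870

3.2870


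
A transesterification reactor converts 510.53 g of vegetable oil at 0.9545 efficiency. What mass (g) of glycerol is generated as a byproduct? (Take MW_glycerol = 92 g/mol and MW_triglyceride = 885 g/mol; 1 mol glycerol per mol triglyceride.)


glycerol = oil * conv * (92/885)
= 510.53 * 0.9545 * 92 / 885
= 50.6573 g

50.6573 g


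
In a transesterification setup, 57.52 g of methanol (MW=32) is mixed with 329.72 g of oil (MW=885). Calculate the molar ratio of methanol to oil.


Molar ratio = n_MeOH / n_oil = (MeOH/32) / (oil/885) = (MeOH * 885) / (32 * oil)
= (57.52 * 885) / (32 * 329.72)
= 4.8247

4.8247


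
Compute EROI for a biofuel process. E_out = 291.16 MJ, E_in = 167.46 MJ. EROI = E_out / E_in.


EROI = E_out / E_in
= 291.16 / 167.46
= 1.7387

1.7387


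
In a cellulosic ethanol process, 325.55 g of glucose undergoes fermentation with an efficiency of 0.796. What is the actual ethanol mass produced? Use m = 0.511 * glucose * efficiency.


Actual ethanol: m = 0.511 * 325.55 * 0.796
m = 132.4194 g

132.4194 g


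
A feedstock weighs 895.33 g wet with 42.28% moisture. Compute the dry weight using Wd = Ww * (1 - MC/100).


Wd = Ww * (1 - MC/100)
= 895.33 * (1 - 42.28/100)
= 516.7845 g

516.7845 g


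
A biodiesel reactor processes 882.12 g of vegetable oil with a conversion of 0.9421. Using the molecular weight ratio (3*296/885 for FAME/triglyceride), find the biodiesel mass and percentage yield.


m_FAME = oil * conv * (3 * 296 / 885) = oil * conv * (888/885)
= 882.12 * 0.9421 * 888 / 885
= 833.8624 g
Y = m_FAME / oil * 100 = conv * (888/885) * 100
= 0.9421 * 888 / 885 * 100
= 94.53%

833.8624 g FAME; Y = 94.53%


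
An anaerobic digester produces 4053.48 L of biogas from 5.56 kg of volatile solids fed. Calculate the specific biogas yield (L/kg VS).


Y = V / VS
= 4053.48 / 5.56
= 729.0432 L/kg VS

729.0432 L/kg VS


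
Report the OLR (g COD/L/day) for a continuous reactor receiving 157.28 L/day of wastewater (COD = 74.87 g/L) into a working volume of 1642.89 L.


OLR = Q * S / V
= 157.28 * 74.87 / 1642.89
= 7.1676 g/L/day

7.1676 g/L/day


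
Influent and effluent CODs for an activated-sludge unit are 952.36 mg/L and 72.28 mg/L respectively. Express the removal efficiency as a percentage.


eta = (COD_in - COD_out) / COD_in * 100
= (952.36 - 72.28) / 952.36 * 100
= 92.4104%

92.4104%


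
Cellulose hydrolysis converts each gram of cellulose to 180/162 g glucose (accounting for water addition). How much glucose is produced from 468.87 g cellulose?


glucose = cellulose * 180/162
= 468.87 * 180/162
= 520.9667 g

520.9667 g


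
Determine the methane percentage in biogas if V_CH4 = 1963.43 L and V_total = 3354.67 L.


CH4% = V_CH4 / V_total * 100
= 1963.43 / 3354.67 * 100
= 58.5283%

58.5283%


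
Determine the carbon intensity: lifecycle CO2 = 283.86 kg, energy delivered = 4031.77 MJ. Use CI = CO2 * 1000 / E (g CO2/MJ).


CI = CO2 * 1000 / E
= 283.86 * 1000 / 4031.77
= 70.4058 g CO2/MJ

70.4058 g CO2/MJ


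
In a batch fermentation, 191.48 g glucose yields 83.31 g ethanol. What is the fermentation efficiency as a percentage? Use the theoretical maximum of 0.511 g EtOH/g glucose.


Fermentation efficiency = (actual / (0.511 * glucose)) * 100
= (83.31 / (0.511 * 191.48)) * 100
= 85.1438%

85.1438%


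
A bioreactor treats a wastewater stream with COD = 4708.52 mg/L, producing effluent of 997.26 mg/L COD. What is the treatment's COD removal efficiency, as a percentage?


eta = (COD_in - COD_out) / COD_in * 100
= (4708.52 - 997.26) / 4708.52 * 100
= 78.8201%

78.8201%


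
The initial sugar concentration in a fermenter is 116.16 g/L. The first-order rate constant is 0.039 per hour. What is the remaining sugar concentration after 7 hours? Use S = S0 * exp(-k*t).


S = S0 * exp(-k * t)
S = 116.16 * exp(-0.039 * 7)
S = 88.4085 g/L

88.4085 g/L


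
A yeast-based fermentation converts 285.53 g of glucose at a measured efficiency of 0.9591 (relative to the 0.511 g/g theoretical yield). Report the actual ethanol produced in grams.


Actual ethanol: m = 0.511 * 285.53 * 0.9591
m = 139.9383 g

139.9383 g


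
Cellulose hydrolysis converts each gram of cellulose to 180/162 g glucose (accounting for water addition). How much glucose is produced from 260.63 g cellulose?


glucose = cellulose * 180/162
= 260.63 * 180/162
= 289.5889 g

289.5889 g


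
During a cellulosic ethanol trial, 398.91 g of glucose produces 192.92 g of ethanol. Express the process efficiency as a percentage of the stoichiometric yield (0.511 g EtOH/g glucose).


Fermentation efficiency = (actual / (0.511 * glucose)) * 100
= (192.92 / (0.511 * 398.91)) * 100
= 94.6415%

94.6415%


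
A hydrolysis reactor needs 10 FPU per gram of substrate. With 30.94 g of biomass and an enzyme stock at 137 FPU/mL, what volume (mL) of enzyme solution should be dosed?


V = dosage * m_sub / activity
V = 10 * 30.94 / 137
V = 2.2584 mL

2.2584 mL


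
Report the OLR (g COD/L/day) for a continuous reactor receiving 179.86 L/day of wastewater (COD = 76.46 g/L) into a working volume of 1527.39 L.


OLR = Q * S / V
= 179.86 * 76.46 / 1527.39
= 9.0037 g/L/day

9.0037 g/L/day


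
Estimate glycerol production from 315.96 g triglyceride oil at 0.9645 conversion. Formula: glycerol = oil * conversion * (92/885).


glycerol = oil * conv * (92/885)
= 315.96 * 0.9645 * 92 / 885
= 31.6795 g

31.6795 g


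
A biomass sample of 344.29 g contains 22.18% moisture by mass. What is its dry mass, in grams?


Wd = Ww * (1 - MC/100)
= 344.29 * (1 - 22.18/100)
= 267.9265 g

267.9265 g


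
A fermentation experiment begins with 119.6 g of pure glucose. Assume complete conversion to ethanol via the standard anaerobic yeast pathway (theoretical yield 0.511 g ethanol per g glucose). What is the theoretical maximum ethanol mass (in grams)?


Theoretical ethanol yield: m_EtOH = 0.511 * m_glucose
m_EtOH = 0.511 * 119.6 = 61.1156 g

61.1156 g


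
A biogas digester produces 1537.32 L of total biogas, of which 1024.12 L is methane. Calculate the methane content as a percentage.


CH4% = V_CH4 / V_total * 100
= 1024.12 / 1537.32 * 100
= 66.6172%

66.6172%


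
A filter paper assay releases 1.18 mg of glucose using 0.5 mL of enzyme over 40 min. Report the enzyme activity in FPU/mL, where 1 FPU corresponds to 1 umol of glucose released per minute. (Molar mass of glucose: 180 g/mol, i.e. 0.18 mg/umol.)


Activity = glucose_mg / (0.18 mg/umol * V_mL * t_min)
= 1.18 / (0.18 * 0.5 * 40)
= 0.3278 FPU/mL

0.3278 FPU/mL


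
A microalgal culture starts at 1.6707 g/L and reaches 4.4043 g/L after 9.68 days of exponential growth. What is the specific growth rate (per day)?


mu = ln(X2/X1) / dt
= ln(4.4043/1.6707) / 9.68
= 0.1001 per day

0.1001 per day


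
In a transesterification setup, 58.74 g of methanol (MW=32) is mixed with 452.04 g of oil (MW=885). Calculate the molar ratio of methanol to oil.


Molar ratio = n_MeOH / n_oil = (MeOH/32) / (oil/885) = (MeOH * 885) / (32 * oil)
= (58.74 * 885) / (32 * 452.04)
= 3.5938

3.5938


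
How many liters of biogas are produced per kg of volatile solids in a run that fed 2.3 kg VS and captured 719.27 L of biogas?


Y = V / VS
= 719.27 / 2.3
= 312.7261 L/kg VS

312.7261 L/kg VS


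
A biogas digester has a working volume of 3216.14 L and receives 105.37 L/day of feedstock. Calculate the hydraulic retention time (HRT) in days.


HRT = V / Q
= 3216.14 / 105.37
= 30.5223 days

30.5223 days


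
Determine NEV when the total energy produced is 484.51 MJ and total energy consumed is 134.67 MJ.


NEV = E_out - E_in
= 484.51 - 134.67
= 349.8400 MJ

349.8400 MJ


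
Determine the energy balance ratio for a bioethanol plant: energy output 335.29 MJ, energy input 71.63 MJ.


EROI = E_out / E_in
= 335.29 / 71.63
= 4.6809

4.6809


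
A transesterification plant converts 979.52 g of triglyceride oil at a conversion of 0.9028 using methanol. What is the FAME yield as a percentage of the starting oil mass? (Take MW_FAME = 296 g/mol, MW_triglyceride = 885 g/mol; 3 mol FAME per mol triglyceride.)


m_FAME = oil * conv * (3 * 296 / 885) = oil * conv * (888/885)
= 979.52 * 0.9028 * 888 / 885
= 887.3083 g
Y = m_FAME / oil * 100 = conv * (888/885) * 100
= 0.9028 * 888 / 885 * 100
= 90.59%

90.59%


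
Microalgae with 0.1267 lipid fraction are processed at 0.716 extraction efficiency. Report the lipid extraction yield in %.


Y = lipid_content * extraction_eff * 100
= 0.1267 * 0.716 * 100
= 9.0717%

9.0717%


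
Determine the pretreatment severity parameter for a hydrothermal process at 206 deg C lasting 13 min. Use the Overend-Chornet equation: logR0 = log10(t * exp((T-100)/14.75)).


logR0 = log10(t * exp((T - 100) / 14.75))
= log10(13 * exp((206 - 100) / 14.75))
= 4.2350

4.2350


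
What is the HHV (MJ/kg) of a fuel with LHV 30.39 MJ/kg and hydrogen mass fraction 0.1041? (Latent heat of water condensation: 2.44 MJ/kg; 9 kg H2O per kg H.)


HHV = LHV + H_frac * 9 * 2.44
= 30.39 + 0.1041 * 9 * 2.44
= 32.6760 MJ/kg

32.6760 MJ/kg


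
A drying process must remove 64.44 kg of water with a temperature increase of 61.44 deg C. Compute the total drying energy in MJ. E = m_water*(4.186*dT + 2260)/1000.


E = m_water * (4.186 * dT + 2260) / 1000
= 64.44 * (4.186 * 61.44 + 2260) / 1000
= 162.2076 MJ

162.2076 MJ


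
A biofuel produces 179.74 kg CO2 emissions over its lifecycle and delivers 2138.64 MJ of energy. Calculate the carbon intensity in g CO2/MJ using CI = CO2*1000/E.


CI = CO2 * 1000 / E
= 179.74 * 1000 / 2138.64
= 84.0441 g CO2/MJ

84.0441 g CO2/MJ


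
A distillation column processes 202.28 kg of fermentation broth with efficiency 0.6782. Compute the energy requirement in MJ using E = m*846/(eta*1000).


E = m * 846 / (eta * 1000)
= 202.28 * 846 / (0.6782 * 1000)
= 252.3280 MJ

252.3280 MJ


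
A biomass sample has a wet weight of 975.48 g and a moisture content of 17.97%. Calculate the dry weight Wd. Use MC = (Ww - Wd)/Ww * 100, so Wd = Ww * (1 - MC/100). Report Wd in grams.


Wd = Ww * (1 - MC/100)
= 975.48 * (1 - 17.97/100)
= 800.1862 g

800.1862 g


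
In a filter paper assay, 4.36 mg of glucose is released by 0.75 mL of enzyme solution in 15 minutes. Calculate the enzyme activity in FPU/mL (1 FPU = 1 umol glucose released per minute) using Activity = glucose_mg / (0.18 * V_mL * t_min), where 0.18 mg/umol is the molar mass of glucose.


Activity = glucose_mg / (0.18 mg/umol * V_mL * t_min)
= 4.36 / (0.18 * 0.75 * 15)
= 2.1531 FPU/mL

2.1531 FPU/mL
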